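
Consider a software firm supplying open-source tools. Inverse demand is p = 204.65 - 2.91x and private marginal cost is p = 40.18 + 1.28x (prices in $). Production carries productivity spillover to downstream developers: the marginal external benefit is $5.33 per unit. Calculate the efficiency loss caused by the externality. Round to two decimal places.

DWL = $3.39

Market equilibrium (private): 40.18 + 1.28x = 204.65 - 2.91x → x_m = 39.2530.
Social marginal cost = private MC − MEB = 34.85 + 1.28x.
Set SMC = demand: 34.85 + 1.28x = 204.65 - 2.91x → x* = 40.5251.
The welfare-loss triangle has base |x_m − x*| and height MEB(x_m) (the vertical gap between SMC and demand is zero at x* and MEB at x_m).
DWL = ½ × 1.2721 × 5.3300 = 3.3901.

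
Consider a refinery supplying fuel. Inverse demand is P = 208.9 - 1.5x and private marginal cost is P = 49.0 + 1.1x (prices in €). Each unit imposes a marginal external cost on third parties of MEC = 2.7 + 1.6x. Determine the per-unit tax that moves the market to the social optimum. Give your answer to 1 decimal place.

tax = €62.6 per unit

Social marginal cost = private MC + MEC = 51.7 + 2.7x.
Set SMC = demand: 51.7 + 2.7x = 208.9 - 1.5x → x* = 37.4286.
The Pigouvian tax equals MEC at x*: 2.7 + 1.6×37.4286 = 62.5858.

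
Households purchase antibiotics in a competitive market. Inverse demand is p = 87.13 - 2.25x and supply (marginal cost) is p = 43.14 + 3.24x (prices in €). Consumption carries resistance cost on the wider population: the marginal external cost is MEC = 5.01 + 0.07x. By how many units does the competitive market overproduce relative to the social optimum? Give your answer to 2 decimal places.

1.00 units

Market equilibrium (private): 43.14 + 3.24x = 87.13 - 2.25x → x_m = 8.0128.
Social marginal benefit = demand − MEC = 82.12 - 2.32x.
Set SMB = MC: 82.12 - 2.32x = 43.14 + 3.24x → x* = 7.0108.
Gap = |8.0128 − 7.0108| = 1.0020.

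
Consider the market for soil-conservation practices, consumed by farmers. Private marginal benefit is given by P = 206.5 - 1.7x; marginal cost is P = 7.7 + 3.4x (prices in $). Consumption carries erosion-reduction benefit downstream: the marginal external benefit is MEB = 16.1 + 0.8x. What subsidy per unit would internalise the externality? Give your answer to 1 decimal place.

Social marginal benefit = demand + MEB = 222.6 - 0.9x.
Set SMB = MC: 222.6 - 0.9x = 7.7 + 3.4x → x* = 49.9767.
The Pigouvian subsidy equals MEB at x*: 16.1 + 0.8×49.9767 = 56.0814.

subsidy = $56.1 per unit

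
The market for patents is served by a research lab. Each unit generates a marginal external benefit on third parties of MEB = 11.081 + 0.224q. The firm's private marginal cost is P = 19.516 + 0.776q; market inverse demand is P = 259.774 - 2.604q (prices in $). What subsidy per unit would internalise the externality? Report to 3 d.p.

subsidy = $28.920 per unit

Social marginal cost = private MC − MEB = 8.435 + 0.552q.
Set SMC = demand: 8.435 + 0.552q = 259.774 - 2.604q → q* = 79.6385.
The Pigouvian subsidy equals MEB at q*: 11.081 + 0.224×79.6385 = 28.9200.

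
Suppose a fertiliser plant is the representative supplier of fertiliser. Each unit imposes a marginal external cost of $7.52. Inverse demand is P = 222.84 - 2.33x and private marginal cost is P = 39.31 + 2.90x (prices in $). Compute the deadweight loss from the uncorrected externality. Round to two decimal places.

Market equilibrium (private): 39.31 + 2.90x = 222.84 - 2.33x → x_m = 35.0918.
Social marginal cost = private MC + MEC = 46.83 + 2.90x.
Set SMC = demand: 46.83 + 2.90x = 222.84 - 2.33x → x* = 33.6539.
The welfare-loss triangle has base |x_m − x*| and height MEC(x_m) (the vertical gap between SMC and demand is zero at x* and MEC at x_m).
DWL = ½ × 1.4379 × 7.5200 = 5.4065.

DWL = $5.41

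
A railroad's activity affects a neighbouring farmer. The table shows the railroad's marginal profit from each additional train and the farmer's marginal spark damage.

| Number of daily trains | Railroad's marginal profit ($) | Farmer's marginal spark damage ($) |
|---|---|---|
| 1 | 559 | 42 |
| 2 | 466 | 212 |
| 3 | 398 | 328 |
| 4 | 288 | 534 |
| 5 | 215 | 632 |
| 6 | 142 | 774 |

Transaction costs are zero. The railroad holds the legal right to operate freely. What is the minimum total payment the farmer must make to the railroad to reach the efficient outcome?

$645

Left alone the railroad would choose level 6 (marginal profit stays positive).
Efficient level: k* = 3 (marginal profit ≥ marginal spark damage through 3).
The farmer must at least cover the railroad's forgone profit from cutting 6→3: 288 + 215 + 142 = 645.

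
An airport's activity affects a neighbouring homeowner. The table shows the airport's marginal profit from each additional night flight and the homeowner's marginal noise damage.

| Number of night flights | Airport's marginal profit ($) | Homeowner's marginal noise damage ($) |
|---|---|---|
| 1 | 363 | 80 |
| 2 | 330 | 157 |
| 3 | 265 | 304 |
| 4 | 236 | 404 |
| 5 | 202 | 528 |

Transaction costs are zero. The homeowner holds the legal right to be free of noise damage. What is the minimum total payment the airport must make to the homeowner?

$237

Efficient level: marginal profit ≥ marginal noise damage through level 2, so k* = 2.
With the homeowner holding the right, the airport must at least compensate total damage at k*: 80 + 157 = 237.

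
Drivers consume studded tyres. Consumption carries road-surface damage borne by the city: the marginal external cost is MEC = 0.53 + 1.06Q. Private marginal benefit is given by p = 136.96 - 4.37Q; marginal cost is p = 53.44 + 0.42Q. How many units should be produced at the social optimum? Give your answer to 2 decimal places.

Q* = 14.19

Social marginal benefit = demand − MEC = 136.43 - 5.43Q.
Set SMB = MC: 136.43 - 5.43Q = 53.44 + 0.42Q → Q* = 14.1863.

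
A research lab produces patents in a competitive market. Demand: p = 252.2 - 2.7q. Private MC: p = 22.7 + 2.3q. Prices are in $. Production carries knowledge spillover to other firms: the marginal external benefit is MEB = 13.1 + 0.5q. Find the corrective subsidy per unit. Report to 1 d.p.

Social marginal cost = private MC − MEB = 9.6 + 1.8q.
Set SMC = demand: 9.6 + 1.8q = 252.2 - 2.7q → q* = 53.9111.
The Pigouvian subsidy equals MEB at q*: 13.1 + 0.5×53.9111 = 40.0556.

subsidy = $40.1 per unit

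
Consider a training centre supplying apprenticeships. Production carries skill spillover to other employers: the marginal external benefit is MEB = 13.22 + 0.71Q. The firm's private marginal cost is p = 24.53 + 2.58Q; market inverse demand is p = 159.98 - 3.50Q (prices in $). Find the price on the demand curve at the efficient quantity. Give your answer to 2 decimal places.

Social marginal cost = private MC − MEB = 11.31 + 1.87Q.
Set SMC = demand: 11.31 + 1.87Q = 159.98 - 3.50Q → Q* = 27.6853.
Consumer price on the demand curve at Q*: 159.98 − 3.50×27.6853 = 63.0815.

P = $63.08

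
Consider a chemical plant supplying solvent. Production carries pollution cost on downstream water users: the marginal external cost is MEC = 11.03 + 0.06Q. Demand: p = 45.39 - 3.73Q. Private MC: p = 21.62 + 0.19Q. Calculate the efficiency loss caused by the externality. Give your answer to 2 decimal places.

Market equilibrium (private): 21.62 + 0.19Q = 45.39 - 3.73Q → Q_m = 6.0638.
Social marginal cost = private MC + MEC = 32.65 + 0.25Q.
Set SMC = demand: 32.65 + 0.25Q = 45.39 - 3.73Q → Q* = 3.2010.
The loss is the area between SMC and demand from Q* to Q_m; with linear curves that's a triangle of height MEC(Q_m).
DWL = ½ × 2.8628 × 11.3938 = 16.3091.

DWL = 16.31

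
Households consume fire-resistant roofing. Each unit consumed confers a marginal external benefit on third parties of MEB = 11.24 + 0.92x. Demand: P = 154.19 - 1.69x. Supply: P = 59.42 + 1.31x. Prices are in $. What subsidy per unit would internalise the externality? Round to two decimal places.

subsidy = $58.13 per unit

Social marginal benefit = demand + MEB = 165.43 - 0.77x.
Set SMB = MC: 165.43 - 0.77x = 59.42 + 1.31x → x* = 50.9663.
The Pigouvian subsidy equals MEB at x*: 11.24 + 0.92×50.9663 = 58.1290.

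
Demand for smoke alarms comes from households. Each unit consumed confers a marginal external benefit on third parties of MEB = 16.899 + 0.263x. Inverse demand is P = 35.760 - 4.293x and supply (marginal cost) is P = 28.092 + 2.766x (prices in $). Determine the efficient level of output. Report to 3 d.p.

Social marginal benefit = demand + MEB = 52.659 - 4.030x.
Set SMB = MC: 52.659 - 4.030x = 28.092 + 2.766x → x* = 3.6149.

x* = 3.615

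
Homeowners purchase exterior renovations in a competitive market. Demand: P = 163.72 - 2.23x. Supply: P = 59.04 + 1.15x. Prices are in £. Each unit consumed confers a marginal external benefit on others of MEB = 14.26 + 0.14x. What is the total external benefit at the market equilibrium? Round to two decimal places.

£508.78

Market equilibrium (private): 59.04 + 1.15x = 163.72 - 2.23x → x_m = 30.9704.
Total external benefit = ∫₀^{x_m} (14.26 + 0.14x) dx = 14.26×30.9704 + ½×0.14×30.9704² = 508.7795.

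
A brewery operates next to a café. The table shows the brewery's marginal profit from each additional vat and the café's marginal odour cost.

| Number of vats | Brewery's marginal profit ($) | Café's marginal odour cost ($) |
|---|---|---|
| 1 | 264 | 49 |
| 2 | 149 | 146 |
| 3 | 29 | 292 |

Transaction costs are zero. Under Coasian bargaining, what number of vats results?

2

Bargaining reaches the level where marginal profit last exceeds marginal odour cost.
That holds through level 2 (149 ≥ 146) but not at 3 (29 < 292).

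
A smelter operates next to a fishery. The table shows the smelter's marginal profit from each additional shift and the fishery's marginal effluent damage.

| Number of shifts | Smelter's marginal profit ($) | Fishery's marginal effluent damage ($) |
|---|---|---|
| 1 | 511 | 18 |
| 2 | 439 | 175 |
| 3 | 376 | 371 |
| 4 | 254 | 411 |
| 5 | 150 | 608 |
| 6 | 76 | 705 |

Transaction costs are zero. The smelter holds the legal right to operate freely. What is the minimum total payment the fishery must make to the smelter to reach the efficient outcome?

Left alone the smelter would choose level 6 (marginal profit stays positive).
Efficient level: k* = 3 (marginal profit ≥ marginal effluent damage through 3).
The fishery must at least cover the smelter's forgone profit from cutting 6→3: 254 + 150 + 76 = 480.

$480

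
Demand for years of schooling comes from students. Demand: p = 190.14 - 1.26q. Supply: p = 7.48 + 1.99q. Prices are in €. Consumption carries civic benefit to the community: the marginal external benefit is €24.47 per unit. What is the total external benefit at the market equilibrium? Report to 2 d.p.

€1375.29

Market equilibrium (private): 7.48 + 1.99q = 190.14 - 1.26q → q_m = 56.2031.
Total external benefit = MEB × q_m = 24.47 × 56.2031 = 1375.2899.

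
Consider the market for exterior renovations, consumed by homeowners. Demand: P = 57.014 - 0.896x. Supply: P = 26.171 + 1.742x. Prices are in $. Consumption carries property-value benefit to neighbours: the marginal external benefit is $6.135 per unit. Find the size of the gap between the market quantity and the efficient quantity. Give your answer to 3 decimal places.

Market equilibrium (private): 26.171 + 1.742x = 57.014 - 0.896x → x_m = 11.6918.
Social marginal benefit = demand + MEB = 63.149 - 0.896x.
Set SMB = MC: 63.149 - 0.896x = 26.171 + 1.742x → x* = 14.0174.
Gap = |11.6918 − 14.0174| = 2.3256.

2.326 units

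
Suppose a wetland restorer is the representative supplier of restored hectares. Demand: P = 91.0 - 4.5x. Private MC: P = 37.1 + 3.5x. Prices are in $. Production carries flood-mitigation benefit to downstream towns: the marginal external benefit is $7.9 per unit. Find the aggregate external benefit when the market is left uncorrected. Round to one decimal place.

$53.2

Market equilibrium (private): 37.1 + 3.5x = 91.0 - 4.5x → x_m = 6.7375.
Total external benefit = MEB × x_m = 7.9 × 6.7375 = 53.2263.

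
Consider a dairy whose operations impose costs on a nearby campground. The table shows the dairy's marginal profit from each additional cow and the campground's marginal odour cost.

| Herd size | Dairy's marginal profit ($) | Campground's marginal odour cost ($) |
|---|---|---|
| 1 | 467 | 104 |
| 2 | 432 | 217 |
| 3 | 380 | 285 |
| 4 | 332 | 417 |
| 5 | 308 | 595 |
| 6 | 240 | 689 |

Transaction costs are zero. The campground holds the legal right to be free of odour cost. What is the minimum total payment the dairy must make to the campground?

$606

Efficient level: marginal profit ≥ marginal odour cost through level 3, so k* = 3.
With the campground holding the right, the dairy must at least compensate total damage at k*: 104 + 217 + 285 = 606.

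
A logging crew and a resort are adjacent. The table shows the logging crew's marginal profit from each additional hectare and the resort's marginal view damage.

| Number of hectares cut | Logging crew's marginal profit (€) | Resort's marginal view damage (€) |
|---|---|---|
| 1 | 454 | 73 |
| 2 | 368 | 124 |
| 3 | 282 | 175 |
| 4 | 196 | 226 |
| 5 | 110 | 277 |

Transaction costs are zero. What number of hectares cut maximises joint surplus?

3

Bargaining reaches the level where marginal profit last exceeds marginal view damage.
That holds through level 3 (282 ≥ 175) but not at 4 (196 < 226).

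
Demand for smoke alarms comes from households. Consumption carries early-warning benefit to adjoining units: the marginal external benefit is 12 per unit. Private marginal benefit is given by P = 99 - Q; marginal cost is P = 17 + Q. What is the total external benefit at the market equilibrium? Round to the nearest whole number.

Market equilibrium (private): 17 + Q = 99 - Q → Q_m = 41.0000.
Total external benefit = MEB × Q_m = 12 × 41.0000 = 492.0000.

492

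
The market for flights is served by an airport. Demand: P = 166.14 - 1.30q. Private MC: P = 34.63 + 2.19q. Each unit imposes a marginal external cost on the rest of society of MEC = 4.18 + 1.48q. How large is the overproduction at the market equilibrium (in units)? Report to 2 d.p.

Market equilibrium (private): 34.63 + 2.19q = 166.14 - 1.30q → q_m = 37.6819.
Social marginal cost = private MC + MEC = 38.81 + 3.67q.
Set SMC = demand: 38.81 + 3.67q = 166.14 - 1.30q → q* = 25.6197.
Gap = |37.6819 − 25.6197| = 12.0622.

12.06 units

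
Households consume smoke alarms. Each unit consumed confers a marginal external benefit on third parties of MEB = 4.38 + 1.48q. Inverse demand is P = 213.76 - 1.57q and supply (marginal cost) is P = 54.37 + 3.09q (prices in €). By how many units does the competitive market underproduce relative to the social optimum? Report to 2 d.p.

17.30 units

Market equilibrium (private): 54.37 + 3.09q = 213.76 - 1.57q → q_m = 34.2039.
Social marginal benefit = demand + MEB = 218.14 - 0.09q.
Set SMB = MC: 218.14 - 0.09q = 54.37 + 3.09q → q* = 51.5000.
Gap = |34.2039 − 51.5000| = 17.2961.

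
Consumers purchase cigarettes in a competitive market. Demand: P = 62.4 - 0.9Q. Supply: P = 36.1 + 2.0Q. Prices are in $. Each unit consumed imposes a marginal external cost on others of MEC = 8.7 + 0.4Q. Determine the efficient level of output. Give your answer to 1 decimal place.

Q* = 5.3

Social marginal benefit = demand − MEC = 53.7 - 1.3Q.
Set SMB = MC: 53.7 - 1.3Q = 36.1 + 2.0Q → Q* = 5.3333.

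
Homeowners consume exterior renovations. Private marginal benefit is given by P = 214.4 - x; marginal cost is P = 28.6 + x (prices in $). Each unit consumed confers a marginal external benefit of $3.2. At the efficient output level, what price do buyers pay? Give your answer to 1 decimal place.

P = $119.9

Social marginal benefit = demand + MEB = 217.6 - x.
Set SMB = MC: 217.6 - x = 28.6 + x → x* = 94.5000.
Consumer price on the demand curve at x*: 214.4 − 1.0×94.5000 = 119.9000.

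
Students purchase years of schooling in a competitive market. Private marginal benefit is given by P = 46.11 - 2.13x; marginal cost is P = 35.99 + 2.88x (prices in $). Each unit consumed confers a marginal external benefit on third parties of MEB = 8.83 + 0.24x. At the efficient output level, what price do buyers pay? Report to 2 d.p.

Social marginal benefit = demand + MEB = 54.94 - 1.89x.
Set SMB = MC: 54.94 - 1.89x = 35.99 + 2.88x → x* = 3.9727.
Consumer price on the demand curve at x*: 46.11 − 2.13×3.9727 = 37.6481.

P = $37.65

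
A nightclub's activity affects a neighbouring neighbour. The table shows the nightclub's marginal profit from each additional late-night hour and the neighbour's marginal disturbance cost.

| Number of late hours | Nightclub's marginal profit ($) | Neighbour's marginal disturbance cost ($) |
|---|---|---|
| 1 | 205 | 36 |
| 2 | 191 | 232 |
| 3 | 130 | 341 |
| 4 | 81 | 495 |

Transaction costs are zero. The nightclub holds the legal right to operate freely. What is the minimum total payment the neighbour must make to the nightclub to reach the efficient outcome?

Left alone the nightclub would choose level 4 (marginal profit stays positive).
Efficient level: k* = 1 (marginal profit ≥ marginal disturbance cost through 1).
The neighbour must at least cover the nightclub's forgone profit from cutting 4→1: 191 + 130 + 81 = 402.

$402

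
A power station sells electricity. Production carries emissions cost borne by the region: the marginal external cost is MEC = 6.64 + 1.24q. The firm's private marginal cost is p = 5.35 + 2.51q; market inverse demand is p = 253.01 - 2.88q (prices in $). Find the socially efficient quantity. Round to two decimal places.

q* = 36.35

Social marginal cost = private MC + MEC = 11.99 + 3.75q.
Set SMC = demand: 11.99 + 3.75q = 253.01 - 2.88q → q* = 36.3529.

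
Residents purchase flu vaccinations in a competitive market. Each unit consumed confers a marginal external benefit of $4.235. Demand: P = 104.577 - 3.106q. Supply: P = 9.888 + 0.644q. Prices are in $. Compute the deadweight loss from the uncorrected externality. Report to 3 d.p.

DWL = $2.391

Market equilibrium (private): 9.888 + 0.644q = 104.577 - 3.106q → q_m = 25.2504.
Social marginal benefit = demand + MEB = 108.812 - 3.106q.
Set SMB = MC: 108.812 - 3.106q = 9.888 + 0.644q → q* = 26.3797.
Between q* and q_m the wedge SMB − MC runs linearly from 0 to MEB(q_m), so the loss is a triangle.
DWL = ½ × 1.1293 × 4.2350 = 2.3913.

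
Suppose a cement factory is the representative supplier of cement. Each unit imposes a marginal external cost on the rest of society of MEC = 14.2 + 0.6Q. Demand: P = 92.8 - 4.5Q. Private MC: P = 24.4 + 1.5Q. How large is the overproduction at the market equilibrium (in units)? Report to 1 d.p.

3.2 units

Market equilibrium (private): 24.4 + 1.5Q = 92.8 - 4.5Q → Q_m = 11.4000.
Social marginal cost = private MC + MEC = 38.6 + 2.1Q.
Set SMC = demand: 38.6 + 2.1Q = 92.8 - 4.5Q → Q* = 8.2121.
Gap = |11.4000 − 8.2121| = 3.1879.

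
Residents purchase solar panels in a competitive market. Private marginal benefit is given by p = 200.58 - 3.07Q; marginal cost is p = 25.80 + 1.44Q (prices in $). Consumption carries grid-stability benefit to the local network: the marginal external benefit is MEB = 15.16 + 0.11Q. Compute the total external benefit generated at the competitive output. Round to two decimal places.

$670.11

Market equilibrium (private): 25.80 + 1.44Q = 200.58 - 3.07Q → Q_m = 38.7539.
Total external benefit = ∫₀^{Q_m} (15.16 + 0.11Q) dQ = 15.16×38.7539 + ½×0.11×38.7539² = 670.1117.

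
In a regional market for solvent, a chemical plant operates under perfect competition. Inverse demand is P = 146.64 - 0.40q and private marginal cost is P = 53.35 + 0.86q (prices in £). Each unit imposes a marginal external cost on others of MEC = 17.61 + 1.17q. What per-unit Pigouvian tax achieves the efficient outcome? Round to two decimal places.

Social marginal cost = private MC + MEC = 70.96 + 2.03q.
Set SMC = demand: 70.96 + 2.03q = 146.64 - 0.40q → q* = 31.1440.
The Pigouvian tax equals MEC at q*: 17.61 + 1.17×31.1440 = 54.0485.

tax = £54.05 per unit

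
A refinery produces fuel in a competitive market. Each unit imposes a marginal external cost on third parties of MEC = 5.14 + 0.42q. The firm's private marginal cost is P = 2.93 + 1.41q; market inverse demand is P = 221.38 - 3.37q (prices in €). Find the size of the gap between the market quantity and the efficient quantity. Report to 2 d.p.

4.68 units

Market equilibrium (private): 2.93 + 1.41q = 221.38 - 3.37q → q_m = 45.7008.
Social marginal cost = private MC + MEC = 8.07 + 1.83q.
Set SMC = demand: 8.07 + 1.83q = 221.38 - 3.37q → q* = 41.0212.
Gap = |45.7008 − 41.0212| = 4.6796.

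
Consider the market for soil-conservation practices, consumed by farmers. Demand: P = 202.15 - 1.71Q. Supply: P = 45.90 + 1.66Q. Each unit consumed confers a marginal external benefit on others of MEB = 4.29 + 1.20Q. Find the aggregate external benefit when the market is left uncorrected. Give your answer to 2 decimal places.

Market equilibrium (private): 45.90 + 1.66Q = 202.15 - 1.71Q → Q_m = 46.3650.
Total external benefit = ∫₀^{Q_m} (4.29 + 1.20Q) dQ = 4.29×46.3650 + ½×1.20×46.3650² = 1488.7338.

1488.73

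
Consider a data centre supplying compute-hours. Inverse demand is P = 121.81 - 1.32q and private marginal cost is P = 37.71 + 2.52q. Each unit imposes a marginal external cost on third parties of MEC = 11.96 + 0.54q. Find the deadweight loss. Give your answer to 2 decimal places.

Market equilibrium (private): 37.71 + 2.52q = 121.81 - 1.32q → q_m = 21.9010.
Social marginal cost = private MC + MEC = 49.67 + 3.06q.
Set SMC = demand: 49.67 + 3.06q = 121.81 - 1.32q → q* = 16.4703.
Height of the DWL triangle at q_m is SMC(q_m) − demand(q_m) = MEC(q_m) = 23.7866.
DWL = ½ × 5.4307 × 23.7866 = 64.5889.

DWL = 64.59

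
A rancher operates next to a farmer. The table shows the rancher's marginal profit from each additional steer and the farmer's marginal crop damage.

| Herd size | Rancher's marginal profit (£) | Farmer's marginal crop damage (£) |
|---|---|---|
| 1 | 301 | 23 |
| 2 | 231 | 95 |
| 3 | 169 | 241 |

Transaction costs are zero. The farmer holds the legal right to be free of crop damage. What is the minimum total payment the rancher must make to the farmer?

£118

Efficient level: marginal profit ≥ marginal crop damage through level 2, so k* = 2.
With the farmer holding the right, the rancher must at least compensate total damage at k*: 23 + 95 = 118.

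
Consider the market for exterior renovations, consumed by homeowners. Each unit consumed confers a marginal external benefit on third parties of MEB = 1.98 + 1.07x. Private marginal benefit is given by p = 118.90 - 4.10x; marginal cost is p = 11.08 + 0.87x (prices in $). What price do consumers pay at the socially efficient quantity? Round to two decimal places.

P = $3.47

Social marginal benefit = demand + MEB = 120.88 - 3.03x.
Set SMB = MC: 120.88 - 3.03x = 11.08 + 0.87x → x* = 28.1538.
Consumer price on the demand curve at x*: 118.90 − 4.10×28.1538 = 3.4694.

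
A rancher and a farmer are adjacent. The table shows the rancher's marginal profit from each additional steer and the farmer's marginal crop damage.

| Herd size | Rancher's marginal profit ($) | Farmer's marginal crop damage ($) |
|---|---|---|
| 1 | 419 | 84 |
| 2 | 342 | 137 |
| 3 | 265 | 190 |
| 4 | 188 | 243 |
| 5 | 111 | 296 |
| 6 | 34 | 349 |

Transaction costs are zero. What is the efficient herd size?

3

Bargaining reaches the level where marginal profit last exceeds marginal crop damage.
That holds through level 3 (265 ≥ 190) but not at 4 (188 < 243).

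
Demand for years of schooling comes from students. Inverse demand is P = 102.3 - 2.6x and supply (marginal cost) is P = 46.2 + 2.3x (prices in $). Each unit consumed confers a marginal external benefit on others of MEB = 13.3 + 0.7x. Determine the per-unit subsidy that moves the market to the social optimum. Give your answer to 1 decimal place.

Social marginal benefit = demand + MEB = 115.6 - 1.9x.
Set SMB = MC: 115.6 - 1.9x = 46.2 + 2.3x → x* = 16.5238.
The Pigouvian subsidy equals MEB at x*: 13.3 + 0.7×16.5238 = 24.8667.

subsidy = $24.9 per unit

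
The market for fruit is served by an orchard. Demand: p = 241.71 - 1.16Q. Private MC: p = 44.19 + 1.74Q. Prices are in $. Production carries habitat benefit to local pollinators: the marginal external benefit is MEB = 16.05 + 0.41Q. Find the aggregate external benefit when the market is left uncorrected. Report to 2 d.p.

Market equilibrium (private): 44.19 + 1.74Q = 241.71 - 1.16Q → Q_m = 68.1103.
Total external benefit = ∫₀^{Q_m} (16.05 + 0.41Q) dQ = 16.05×68.1103 + ½×0.41×68.1103² = 2044.1680.

$2044.17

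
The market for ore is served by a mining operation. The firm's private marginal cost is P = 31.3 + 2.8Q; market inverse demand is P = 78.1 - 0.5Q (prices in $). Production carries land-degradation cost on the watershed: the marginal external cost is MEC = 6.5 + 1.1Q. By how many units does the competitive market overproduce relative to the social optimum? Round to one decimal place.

Market equilibrium (private): 31.3 + 2.8Q = 78.1 - 0.5Q → Q_m = 14.1818.
Social marginal cost = private MC + MEC = 37.8 + 3.9Q.
Set SMC = demand: 37.8 + 3.9Q = 78.1 - 0.5Q → Q* = 9.1591.
Gap = |14.1818 − 9.1591| = 5.0227.

5.0 units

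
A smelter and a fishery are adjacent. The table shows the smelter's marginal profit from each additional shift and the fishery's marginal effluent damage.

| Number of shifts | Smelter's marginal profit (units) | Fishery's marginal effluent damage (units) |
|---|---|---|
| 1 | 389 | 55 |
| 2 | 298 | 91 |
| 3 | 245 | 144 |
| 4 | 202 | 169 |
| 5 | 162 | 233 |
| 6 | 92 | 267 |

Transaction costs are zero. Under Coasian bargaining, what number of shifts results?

4

Bargaining reaches the level where marginal profit last exceeds marginal effluent damage.
That holds through level 4 (202 ≥ 169) but not at 5 (162 < 233).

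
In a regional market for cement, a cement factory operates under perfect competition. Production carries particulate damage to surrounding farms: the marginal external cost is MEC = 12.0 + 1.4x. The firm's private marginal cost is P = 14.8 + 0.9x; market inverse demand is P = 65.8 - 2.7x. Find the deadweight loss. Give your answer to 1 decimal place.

Market equilibrium (private): 14.8 + 0.9x = 65.8 - 2.7x → x_m = 14.1667.
Social marginal cost = private MC + MEC = 26.8 + 2.3x.
Set SMC = demand: 26.8 + 2.3x = 65.8 - 2.7x → x* = 7.8000.
The welfare-loss triangle has base |x_m − x*| and height MEC(x_m) (the vertical gap between SMC and demand is zero at x* and MEC at x_m).
DWL = ½ × 6.3667 × 31.8333 = 101.3365.

DWL = 101.3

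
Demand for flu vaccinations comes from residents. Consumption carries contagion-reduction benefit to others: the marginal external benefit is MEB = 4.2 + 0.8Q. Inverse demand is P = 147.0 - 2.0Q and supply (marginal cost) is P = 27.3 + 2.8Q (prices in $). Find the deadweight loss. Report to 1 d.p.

Market equilibrium (private): 27.3 + 2.8Q = 147.0 - 2.0Q → Q_m = 24.9375.
Social marginal benefit = demand + MEB = 151.2 - 1.2Q.
Set SMB = MC: 151.2 - 1.2Q = 27.3 + 2.8Q → Q* = 30.9750.
The welfare-loss triangle has base |Q_m − Q*| and height MEB(Q_m) (the vertical gap between SMB and MC is zero at Q* and MEB at Q_m).
DWL = ½ × 6.0375 × 24.1500 = 72.9028.

DWL = $72.9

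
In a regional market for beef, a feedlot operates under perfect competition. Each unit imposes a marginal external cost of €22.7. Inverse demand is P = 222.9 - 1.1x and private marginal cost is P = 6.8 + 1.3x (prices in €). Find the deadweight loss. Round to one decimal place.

Market equilibrium (private): 6.8 + 1.3x = 222.9 - 1.1x → x_m = 90.0417.
Social marginal cost = private MC + MEC = 29.5 + 1.3x.
Set SMC = demand: 29.5 + 1.3x = 222.9 - 1.1x → x* = 80.5833.
Height of the DWL triangle at x_m is SMC(x_m) − demand(x_m) = MEC(x_m) = 22.7000.
DWL = ½ × 9.4584 × 22.7000 = 107.3528.

DWL = €107.4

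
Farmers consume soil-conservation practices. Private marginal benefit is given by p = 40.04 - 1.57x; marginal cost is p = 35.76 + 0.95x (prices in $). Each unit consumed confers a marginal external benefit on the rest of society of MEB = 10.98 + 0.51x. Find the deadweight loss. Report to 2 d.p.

DWL = $34.91

Market equilibrium (private): 35.76 + 0.95x = 40.04 - 1.57x → x_m = 1.6984.
Social marginal benefit = demand + MEB = 51.02 - 1.06x.
Set SMB = MC: 51.02 - 1.06x = 35.76 + 0.95x → x* = 7.5920.
The welfare-loss triangle has base |x_m − x*| and height MEB(x_m) (the vertical gap between SMB and MC is zero at x* and MEB at x_m).
DWL = ½ × 5.8936 × 11.8462 = 34.9084.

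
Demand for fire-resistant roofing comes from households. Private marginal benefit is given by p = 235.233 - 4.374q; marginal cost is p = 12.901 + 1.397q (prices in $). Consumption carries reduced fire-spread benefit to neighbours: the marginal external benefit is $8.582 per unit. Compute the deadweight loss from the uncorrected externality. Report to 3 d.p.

DWL = $6.381

Market equilibrium (private): 12.901 + 1.397q = 235.233 - 4.374q → q_m = 38.5257.
Social marginal benefit = demand + MEB = 243.815 - 4.374q.
Set SMB = MC: 243.815 - 4.374q = 12.901 + 1.397q → q* = 40.0128.
The loss is the area between SMB and MC from q* to q_m; with linear curves that's a triangle of height MEB(q_m).
DWL = ½ × 1.4871 × 8.5820 = 6.3811.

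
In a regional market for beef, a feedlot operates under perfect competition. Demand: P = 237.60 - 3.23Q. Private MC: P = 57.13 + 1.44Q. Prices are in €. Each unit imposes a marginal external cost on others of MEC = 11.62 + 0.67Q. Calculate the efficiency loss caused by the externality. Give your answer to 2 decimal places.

DWL = €131.75

Market equilibrium (private): 57.13 + 1.44Q = 237.60 - 3.23Q → Q_m = 38.6445.
Social marginal cost = private MC + MEC = 68.75 + 2.11Q.
Set SMC = demand: 68.75 + 2.11Q = 237.60 - 3.23Q → Q* = 31.6199.
Height of the DWL triangle at Q_m is SMC(Q_m) − demand(Q_m) = MEC(Q_m) = 37.5118.
DWL = ½ × 7.0246 × 37.5118 = 131.7527.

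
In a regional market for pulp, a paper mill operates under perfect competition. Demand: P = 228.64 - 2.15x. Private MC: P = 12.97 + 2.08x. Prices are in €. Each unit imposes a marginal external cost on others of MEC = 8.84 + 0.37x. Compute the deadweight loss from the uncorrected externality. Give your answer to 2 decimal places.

DWL = €83.43

Market equilibrium (private): 12.97 + 2.08x = 228.64 - 2.15x → x_m = 50.9858.
Social marginal cost = private MC + MEC = 21.81 + 2.45x.
Set SMC = demand: 21.81 + 2.45x = 228.64 - 2.15x → x* = 44.9630.
Height of the DWL triangle at x_m is SMC(x_m) − demand(x_m) = MEC(x_m) = 27.7048.
DWL = ½ × 6.0228 × 27.7048 = 83.4302.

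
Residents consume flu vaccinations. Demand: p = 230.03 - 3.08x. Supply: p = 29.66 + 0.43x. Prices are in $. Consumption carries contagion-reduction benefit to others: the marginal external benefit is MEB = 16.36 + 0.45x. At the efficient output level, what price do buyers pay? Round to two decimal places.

P = $11.88

Social marginal benefit = demand + MEB = 246.39 - 2.63x.
Set SMB = MC: 246.39 - 2.63x = 29.66 + 0.43x → x* = 70.8268.
Consumer price on the demand curve at x*: 230.03 − 3.08×70.8268 = 11.8835.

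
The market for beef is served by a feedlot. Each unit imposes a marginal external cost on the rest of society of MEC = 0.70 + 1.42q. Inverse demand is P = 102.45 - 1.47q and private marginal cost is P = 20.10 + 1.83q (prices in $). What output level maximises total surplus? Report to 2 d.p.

q* = 17.30

Social marginal cost = private MC + MEC = 20.80 + 3.25q.
Set SMC = demand: 20.80 + 3.25q = 102.45 - 1.47q → q* = 17.2987.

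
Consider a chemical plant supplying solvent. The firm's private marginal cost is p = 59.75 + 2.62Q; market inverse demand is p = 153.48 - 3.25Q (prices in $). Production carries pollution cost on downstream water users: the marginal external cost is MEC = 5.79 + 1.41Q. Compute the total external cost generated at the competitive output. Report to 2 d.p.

$272.20

Market equilibrium (private): 59.75 + 2.62Q = 153.48 - 3.25Q → Q_m = 15.9676.
Total external cost = ∫₀^{Q_m} (5.79 + 1.41Q) dQ = 5.79×15.9676 + ½×1.41×15.9676² = 272.2022.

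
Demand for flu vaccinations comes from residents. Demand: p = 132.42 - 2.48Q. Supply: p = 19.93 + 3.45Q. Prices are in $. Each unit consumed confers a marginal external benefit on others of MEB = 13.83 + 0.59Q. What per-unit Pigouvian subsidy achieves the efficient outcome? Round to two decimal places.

subsidy = $27.79 per unit

Social marginal benefit = demand + MEB = 146.25 - 1.89Q.
Set SMB = MC: 146.25 - 1.89Q = 19.93 + 3.45Q → Q* = 23.6554.
The Pigouvian subsidy equals MEB at Q*: 13.83 + 0.59×23.6554 = 27.7867.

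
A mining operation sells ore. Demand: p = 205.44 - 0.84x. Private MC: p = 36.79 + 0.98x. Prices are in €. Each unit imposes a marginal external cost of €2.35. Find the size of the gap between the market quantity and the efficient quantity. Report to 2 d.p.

Market equilibrium (private): 36.79 + 0.98x = 205.44 - 0.84x → x_m = 92.6648.
Social marginal cost = private MC + MEC = 39.14 + 0.98x.
Set SMC = demand: 39.14 + 0.98x = 205.44 - 0.84x → x* = 91.3736.
Gap = |92.6648 − 91.3736| = 1.2912.

1.29 units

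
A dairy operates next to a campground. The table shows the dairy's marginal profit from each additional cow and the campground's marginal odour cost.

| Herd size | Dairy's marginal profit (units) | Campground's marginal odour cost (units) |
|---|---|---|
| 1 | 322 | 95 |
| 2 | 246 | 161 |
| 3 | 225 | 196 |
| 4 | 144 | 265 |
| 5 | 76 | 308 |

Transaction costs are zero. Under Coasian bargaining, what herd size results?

3

Bargaining reaches the level where marginal profit last exceeds marginal odour cost.
That holds through level 3 (225 ≥ 196) but not at 4 (144 < 265).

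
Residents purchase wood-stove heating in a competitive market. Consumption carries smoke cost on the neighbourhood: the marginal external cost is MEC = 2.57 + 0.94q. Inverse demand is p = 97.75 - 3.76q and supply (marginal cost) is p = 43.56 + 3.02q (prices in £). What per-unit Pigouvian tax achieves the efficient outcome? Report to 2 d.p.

tax = £8.86 per unit

Social marginal benefit = demand − MEC = 95.18 - 4.70q.
Set SMB = MC: 95.18 - 4.70q = 43.56 + 3.02q → q* = 6.6865.
The Pigouvian tax equals MEC at q*: 2.57 + 0.94×6.6865 = 8.8553.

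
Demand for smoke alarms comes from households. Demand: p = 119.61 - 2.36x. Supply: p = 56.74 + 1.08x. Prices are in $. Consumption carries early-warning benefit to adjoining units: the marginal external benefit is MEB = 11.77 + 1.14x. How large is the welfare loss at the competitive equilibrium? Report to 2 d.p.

DWL = $231.10

Market equilibrium (private): 56.74 + 1.08x = 119.61 - 2.36x → x_m = 18.2762.
Social marginal benefit = demand + MEB = 131.38 - 1.22x.
Set SMB = MC: 131.38 - 1.22x = 56.74 + 1.08x → x* = 32.4522.
The welfare-loss triangle has base |x_m − x*| and height MEB(x_m) (the vertical gap between SMB and MC is zero at x* and MEB at x_m).
DWL = ½ × 14.1760 × 32.6048 = 231.1028.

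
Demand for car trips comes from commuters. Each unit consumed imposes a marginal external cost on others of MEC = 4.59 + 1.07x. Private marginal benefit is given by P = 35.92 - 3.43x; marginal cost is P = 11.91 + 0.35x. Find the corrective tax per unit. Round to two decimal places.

Social marginal benefit = demand − MEC = 31.33 - 4.50x.
Set SMB = MC: 31.33 - 4.50x = 11.91 + 0.35x → x* = 4.0041.
The Pigouvian tax equals MEC at x*: 4.59 + 1.07×4.0041 = 8.8744.

tax = 8.87 per unit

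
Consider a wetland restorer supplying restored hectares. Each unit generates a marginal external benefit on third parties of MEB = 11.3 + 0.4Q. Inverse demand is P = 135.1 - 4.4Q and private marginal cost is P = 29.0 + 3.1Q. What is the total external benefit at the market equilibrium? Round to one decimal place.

199.9

Market equilibrium (private): 29.0 + 3.1Q = 135.1 - 4.4Q → Q_m = 14.1467.
Total external benefit = ∫₀^{Q_m} (11.3 + 0.4Q) dQ = 11.3×14.1467 + ½×0.4×14.1467² = 199.8835.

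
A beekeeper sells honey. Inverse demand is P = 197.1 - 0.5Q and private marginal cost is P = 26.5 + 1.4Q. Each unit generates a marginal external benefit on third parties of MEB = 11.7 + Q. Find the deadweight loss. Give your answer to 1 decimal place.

Market equilibrium (private): 26.5 + 1.4Q = 197.1 - 0.5Q → Q_m = 89.7895.
Social marginal cost = private MC − MEB = 14.8 + 0.4Q.
Set SMC = demand: 14.8 + 0.4Q = 197.1 - 0.5Q → Q* = 202.5556.
The loss is the area between SMC and demand from Q* to Q_m; with linear curves that's a triangle of height MEB(Q_m).
DWL = ½ × 112.7661 × 101.4895 = 5722.2876.

DWL = 5722.3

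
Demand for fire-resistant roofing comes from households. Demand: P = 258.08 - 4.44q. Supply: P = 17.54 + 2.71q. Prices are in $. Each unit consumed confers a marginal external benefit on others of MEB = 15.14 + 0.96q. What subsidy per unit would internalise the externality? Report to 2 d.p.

Social marginal benefit = demand + MEB = 273.22 - 3.48q.
Set SMB = MC: 273.22 - 3.48q = 17.54 + 2.71q → q* = 41.3053.
The Pigouvian subsidy equals MEB at q*: 15.14 + 0.96×41.3053 = 54.7931.

subsidy = $54.79 per unit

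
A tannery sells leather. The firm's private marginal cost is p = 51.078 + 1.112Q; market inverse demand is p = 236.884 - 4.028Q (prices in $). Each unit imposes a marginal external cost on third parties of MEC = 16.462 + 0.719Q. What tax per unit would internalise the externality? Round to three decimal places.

Social marginal cost = private MC + MEC = 67.540 + 1.831Q.
Set SMC = demand: 67.540 + 1.831Q = 236.884 - 4.028Q → Q* = 28.9032.
The Pigouvian tax equals MEC at Q*: 16.462 + 0.719×28.9032 = 37.2434.

tax = $37.243 per unit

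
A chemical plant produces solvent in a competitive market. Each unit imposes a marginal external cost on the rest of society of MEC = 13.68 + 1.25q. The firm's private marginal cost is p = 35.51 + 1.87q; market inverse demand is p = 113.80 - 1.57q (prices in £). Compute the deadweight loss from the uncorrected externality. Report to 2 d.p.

Market equilibrium (private): 35.51 + 1.87q = 113.80 - 1.57q → q_m = 22.7587.
Social marginal cost = private MC + MEC = 49.19 + 3.12q.
Set SMC = demand: 49.19 + 3.12q = 113.80 - 1.57q → q* = 13.7761.
The welfare-loss triangle has base |q_m − q*| and height MEC(q_m) (the vertical gap between SMC and demand is zero at q* and MEC at q_m).
DWL = ½ × 8.9826 × 42.1284 = 189.2113.

DWL = £189.21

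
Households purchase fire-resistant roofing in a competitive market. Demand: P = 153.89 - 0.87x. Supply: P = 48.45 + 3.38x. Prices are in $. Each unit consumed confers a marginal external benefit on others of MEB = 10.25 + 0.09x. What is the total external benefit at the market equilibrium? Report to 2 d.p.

$281.99

Market equilibrium (private): 48.45 + 3.38x = 153.89 - 0.87x → x_m = 24.8094.
Total external benefit = ∫₀^{x_m} (10.25 + 0.09x) dx = 10.25×24.8094 + ½×0.09×24.8094² = 281.9941.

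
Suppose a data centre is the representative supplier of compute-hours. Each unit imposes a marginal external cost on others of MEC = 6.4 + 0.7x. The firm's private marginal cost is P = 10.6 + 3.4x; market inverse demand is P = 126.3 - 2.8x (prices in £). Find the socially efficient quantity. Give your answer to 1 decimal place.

x* = 15.8

Social marginal cost = private MC + MEC = 17.0 + 4.1x.
Set SMC = demand: 17.0 + 4.1x = 126.3 - 2.8x → x* = 15.8406.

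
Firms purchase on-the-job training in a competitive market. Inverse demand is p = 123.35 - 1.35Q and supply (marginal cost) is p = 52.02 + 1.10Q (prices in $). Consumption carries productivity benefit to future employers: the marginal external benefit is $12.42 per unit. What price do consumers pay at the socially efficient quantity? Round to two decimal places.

P = $77.20

Social marginal benefit = demand + MEB = 135.77 - 1.35Q.
Set SMB = MC: 135.77 - 1.35Q = 52.02 + 1.10Q → Q* = 34.1837.
Consumer price on the demand curve at Q*: 123.35 − 1.35×34.1837 = 77.2020.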